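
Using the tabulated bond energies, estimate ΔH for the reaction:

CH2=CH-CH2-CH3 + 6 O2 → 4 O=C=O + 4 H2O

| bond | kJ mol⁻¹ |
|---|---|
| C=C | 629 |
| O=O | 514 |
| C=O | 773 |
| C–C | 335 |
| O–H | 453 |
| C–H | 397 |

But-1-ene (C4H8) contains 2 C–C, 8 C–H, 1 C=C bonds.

Bonds broken (reactants):
  C–C: 2 × 335 = 670
  C–H: 8 × 397 = 3176
  C=C: 1 × 629 = 629
  O=O: 6 × 514 = 3084
  Σ(broken) = 7559 kJ
Bonds formed (products):
  C=O: 8 × 773 = 6184
  O–H: 8 × 453 = 3624
  Σ(formed) = 9808 kJ
ΔH = Σ(broken) − Σ(formed) = 7559 − 9808 = −2249 kJ

ΔH ≈ −2249 kJ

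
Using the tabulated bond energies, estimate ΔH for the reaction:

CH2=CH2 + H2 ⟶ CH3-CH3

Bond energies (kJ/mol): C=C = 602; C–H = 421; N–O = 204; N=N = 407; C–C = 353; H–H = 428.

Bonds broken (reactants):
  C–H: 4 × 421 = 1684
  C=C: 1 × 602 = 602
  H–H: 1 × 428 = 428
  Σ(broken) = 2714 kJ
Bonds formed (products):
  C–C: 1 × 353 = 353
  C–H: 6 × 421 = 2526
  Σ(formed) = 2879 kJ
ΔH = Σ(broken) − Σ(formed) = 2714 − 2879 = −165 kJ

ΔH ≈ −165 kJ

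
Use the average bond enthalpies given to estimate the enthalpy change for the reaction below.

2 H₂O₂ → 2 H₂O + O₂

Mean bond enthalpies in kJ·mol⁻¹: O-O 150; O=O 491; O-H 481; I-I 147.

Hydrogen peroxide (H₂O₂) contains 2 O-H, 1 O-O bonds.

ΔH ≈ −191 kJ

Bonds broken (reactants):
  O-H: 4 × 481 = 1924
  O-O: 2 × 150 = 300
  Σ(broken) = 2224 kJ
Bonds formed (products):
  O-H: 4 × 481 = 1924
  O=O: 1 × 491 = 491
  Σ(formed) = 2415 kJ
ΔH = Σ(broken) − Σ(formed) = 2224 − 2415 = −191 kJ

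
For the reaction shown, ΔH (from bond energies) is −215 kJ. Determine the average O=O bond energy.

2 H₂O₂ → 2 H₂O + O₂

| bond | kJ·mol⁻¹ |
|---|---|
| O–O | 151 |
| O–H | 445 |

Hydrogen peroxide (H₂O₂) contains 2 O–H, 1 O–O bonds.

Let D be the O=O bond energy.
Σ(broken) = 4×445 + 2×151 = 2082
Σ(formed) = 4×445 + 1×D = 1780 + D
ΔH = Σ(broken) − Σ(formed) = (2082) − (1780 + D) = +302 − D
Setting this equal to −215 kJ gives D = 517 kJ/mol.

D(O=O) ≈ 517 kJ/mol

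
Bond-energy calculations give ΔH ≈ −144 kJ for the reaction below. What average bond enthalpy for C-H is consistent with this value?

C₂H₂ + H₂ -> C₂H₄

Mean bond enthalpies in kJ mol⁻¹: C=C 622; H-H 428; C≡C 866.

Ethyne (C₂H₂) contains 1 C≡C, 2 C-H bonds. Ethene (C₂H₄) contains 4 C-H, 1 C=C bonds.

Let D be the C-H bond energy.
Σ(broken) = 1×866 + 2×D + 1×428 = 1294 + 2D
Σ(formed) = 4×D + 1×622 = 622 + 4D
ΔH = Σ(broken) − Σ(formed) = (1294 + 2D) − (622 + 4D) = +672 − 2D
Setting this equal to −144 kJ gives 2D = 816, so D = 408 kJ/mol.

D(C-H) ≈ 408 kJ/mol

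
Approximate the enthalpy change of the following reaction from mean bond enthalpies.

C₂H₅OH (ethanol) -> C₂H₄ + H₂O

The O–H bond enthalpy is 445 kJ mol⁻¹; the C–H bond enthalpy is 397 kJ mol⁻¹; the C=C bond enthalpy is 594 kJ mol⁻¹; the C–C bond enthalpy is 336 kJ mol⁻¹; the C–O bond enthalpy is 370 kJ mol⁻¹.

Bonds broken (reactants):
  C–C: 1 × 336 = 336
  C–H: 5 × 397 = 1985
  C–O: 1 × 370 = 370
  O–H: 1 × 445 = 445
  Σ(broken) = 3136 kJ
Bonds formed (products):
  C–H: 4 × 397 = 1588
  C=C: 1 × 594 = 594
  O–H: 2 × 445 = 890
  Σ(formed) = 3072 kJ
ΔH = Σ(broken) − Σ(formed) = 3136 − 3072 = +64 kJ

ΔH ≈ +64 kJ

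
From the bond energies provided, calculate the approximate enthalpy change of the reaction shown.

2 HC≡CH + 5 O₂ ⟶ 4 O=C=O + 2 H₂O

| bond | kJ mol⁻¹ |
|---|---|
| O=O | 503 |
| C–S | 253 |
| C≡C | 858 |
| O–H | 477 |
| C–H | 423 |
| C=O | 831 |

ΔH ≈ −2633 kJ

Bonds broken (reactants):
  C≡C: 2 × 858 = 1716
  C–H: 4 × 423 = 1692
  O=O: 5 × 503 = 2515
  Σ(broken) = 5923 kJ
Bonds formed (products):
  C=O: 8 × 831 = 6648
  O–H: 4 × 477 = 1908
  Σ(formed) = 8556 kJ
ΔH = Σ(broken) − Σ(formed) = 5923 − 8556 = −2633 kJ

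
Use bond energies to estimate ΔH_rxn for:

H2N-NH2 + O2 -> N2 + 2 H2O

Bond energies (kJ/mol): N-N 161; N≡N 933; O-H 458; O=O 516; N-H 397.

ΔH ≈ −500 kJ

Bonds broken (reactants):
  N-H: 4 × 397 = 1588
  N-N: 1 × 161 = 161
  O=O: 1 × 516 = 516
  Σ(broken) = 2265 kJ
Bonds formed (products):
  N≡N: 1 × 933 = 933
  O-H: 4 × 458 = 1832
  Σ(formed) = 2765 kJ
ΔH = Σ(broken) − Σ(formed) = 2265 − 2765 = −500 kJ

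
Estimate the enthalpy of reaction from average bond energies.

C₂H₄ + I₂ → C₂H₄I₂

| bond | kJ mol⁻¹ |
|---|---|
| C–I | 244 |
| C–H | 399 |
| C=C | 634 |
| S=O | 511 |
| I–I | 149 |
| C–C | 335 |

ΔH ≈ −40 kJ

Bonds broken (reactants):
  C–H: 4 × 399 = 1596
  C=C: 1 × 634 = 634
  I–I: 1 × 149 = 149
  Σ(broken) = 2379 kJ
Bonds formed (products):
  C–C: 1 × 335 = 335
  C–H: 4 × 399 = 1596
  C–I: 2 × 244 = 488
  Σ(formed) = 2419 kJ
ΔH = Σ(broken) − Σ(formed) = 2379 − 2419 = −40 kJ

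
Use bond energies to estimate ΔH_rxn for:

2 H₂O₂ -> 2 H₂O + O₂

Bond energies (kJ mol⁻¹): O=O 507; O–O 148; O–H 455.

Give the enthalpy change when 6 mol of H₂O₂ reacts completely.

ΔH = −633 kJ

Bonds broken (reactants):
  O–H: 4 × 455 = 1820
  O–O: 2 × 148 = 296
  Σ(broken) = 2116 kJ
Bonds formed (products):
  O–H: 4 × 455 = 1820
  O=O: 1 × 507 = 507
  Σ(formed) = 2327 kJ
ΔH = Σ(broken) − Σ(formed) = 2116 − 2327 = −211 kJ
For 3× the reaction as written: 3 × (−211) = −633 kJ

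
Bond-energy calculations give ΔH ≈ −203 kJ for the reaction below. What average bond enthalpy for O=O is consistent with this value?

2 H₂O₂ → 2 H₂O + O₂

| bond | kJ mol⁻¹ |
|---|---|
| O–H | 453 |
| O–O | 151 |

D(O=O) ≈ 505 kJ/mol

Let D be the O=O bond energy.
Σ(broken) = 4×453 + 2×151 = 2114
Σ(formed) = 4×453 + 1×D = 1812 + D
ΔH = Σ(broken) − Σ(formed) = (2114) − (1812 + D) = +302 − D
Setting this equal to −203 kJ gives D = 505 kJ/mol.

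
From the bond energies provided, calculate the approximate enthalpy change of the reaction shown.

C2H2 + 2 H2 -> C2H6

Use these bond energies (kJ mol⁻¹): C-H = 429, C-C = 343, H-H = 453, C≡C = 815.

Bonds broken (reactants):
  C≡C: 1 × 815 = 815
  C-H: 2 × 429 = 858
  H-H: 2 × 453 = 906
  Σ(broken) = 2579 kJ
Bonds formed (products):
  C-C: 1 × 343 = 343
  C-H: 6 × 429 = 2574
  Σ(formed) = 2917 kJ
ΔH = Σ(broken) − Σ(formed) = 2579 − 2917 = −338 kJ

ΔH ≈ −338 kJ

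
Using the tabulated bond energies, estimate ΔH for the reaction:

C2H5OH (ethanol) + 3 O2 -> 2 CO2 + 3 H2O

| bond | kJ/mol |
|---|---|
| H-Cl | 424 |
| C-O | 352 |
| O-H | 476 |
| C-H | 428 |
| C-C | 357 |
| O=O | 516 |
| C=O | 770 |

ΔH ≈ −1063 kJ

Bonds broken (reactants):
  C-C: 1 × 357 = 357
  C-H: 5 × 428 = 2140
  C-O: 1 × 352 = 352
  O-H: 1 × 476 = 476
  O=O: 3 × 516 = 1548
  Σ(broken) = 4873 kJ
Bonds formed (products):
  C=O: 4 × 770 = 3080
  O-H: 6 × 476 = 2856
  Σ(formed) = 5936 kJ
ΔH = Σ(broken) − Σ(formed) = 4873 − 5936 = −1063 kJ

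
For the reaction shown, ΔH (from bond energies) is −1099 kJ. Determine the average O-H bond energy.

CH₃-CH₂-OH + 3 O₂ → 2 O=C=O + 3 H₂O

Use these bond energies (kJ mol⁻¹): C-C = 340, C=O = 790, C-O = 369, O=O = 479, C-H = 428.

Let D be the O-H bond energy.
Σ(broken) = 1×340 + 5×428 + 1×369 + 1×D + 3×479 = 4286 + D
Σ(formed) = 4×790 + 6×D = 3160 + 6D
ΔH = Σ(broken) − Σ(formed) = (4286 + D) − (3160 + 6D) = +1126 − 5D
Setting this equal to −1099 kJ gives 5D = 2225, so D = 445 kJ/mol.

D(O-H) ≈ 445 kJ/mol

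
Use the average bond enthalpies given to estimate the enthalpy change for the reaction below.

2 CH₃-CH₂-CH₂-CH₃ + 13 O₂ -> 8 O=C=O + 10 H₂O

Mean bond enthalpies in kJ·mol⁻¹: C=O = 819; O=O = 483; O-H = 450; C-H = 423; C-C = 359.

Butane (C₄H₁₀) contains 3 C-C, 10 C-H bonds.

ΔH ≈ −5211 kJ

Bonds broken (reactants):
  C-C: 6 × 359 = 2154
  C-H: 20 × 423 = 8460
  O=O: 13 × 483 = 6279
  Σ(broken) = 16893 kJ
Bonds formed (products):
  C=O: 16 × 819 = 13104
  O-H: 20 × 450 = 9000
  Σ(formed) = 22104 kJ
ΔH = Σ(broken) − Σ(formed) = 16893 − 22104 = −5211 kJ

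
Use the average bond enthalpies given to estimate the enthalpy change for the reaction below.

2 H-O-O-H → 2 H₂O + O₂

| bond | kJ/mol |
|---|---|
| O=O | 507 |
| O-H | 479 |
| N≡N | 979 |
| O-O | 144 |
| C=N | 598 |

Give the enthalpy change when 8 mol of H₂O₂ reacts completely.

ΔH = −876 kJ

Bonds broken (reactants):
  O-H: 4 × 479 = 1916
  O-O: 2 × 144 = 288
  Σ(broken) = 2204 kJ
Bonds formed (products):
  O-H: 4 × 479 = 1916
  O=O: 1 × 507 = 507
  Σ(formed) = 2423 kJ
ΔH = Σ(broken) − Σ(formed) = 2204 − 2423 = −219 kJ
For 4× the reaction as written: 4 × (−219) = −876 kJ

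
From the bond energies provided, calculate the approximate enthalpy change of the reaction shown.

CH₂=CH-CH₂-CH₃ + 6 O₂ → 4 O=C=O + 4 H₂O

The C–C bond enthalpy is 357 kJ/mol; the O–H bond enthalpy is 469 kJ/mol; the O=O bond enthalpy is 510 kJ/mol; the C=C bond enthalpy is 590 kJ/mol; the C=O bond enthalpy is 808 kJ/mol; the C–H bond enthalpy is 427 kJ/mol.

Bonds broken (reactants):
  C–C: 2 × 357 = 714
  C–H: 8 × 427 = 3416
  C=C: 1 × 590 = 590
  O=O: 6 × 510 = 3060
  Σ(broken) = 7780 kJ
Bonds formed (products):
  C=O: 8 × 808 = 6464
  O–H: 8 × 469 = 3752
  Σ(formed) = 10216 kJ
ΔH = Σ(broken) − Σ(formed) = 7780 − 10216 = −2436 kJ

ΔH ≈ −2436 kJ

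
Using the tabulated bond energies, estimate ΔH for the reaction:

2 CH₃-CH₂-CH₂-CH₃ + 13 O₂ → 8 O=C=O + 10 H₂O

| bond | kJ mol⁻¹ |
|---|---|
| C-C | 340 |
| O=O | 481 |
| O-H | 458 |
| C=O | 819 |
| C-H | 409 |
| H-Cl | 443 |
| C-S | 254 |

Bonds broken (reactants):
  C-C: 6 × 340 = 2040
  C-H: 20 × 409 = 8180
  O=O: 13 × 481 = 6253
  Σ(broken) = 16473 kJ
Bonds formed (products):
  C=O: 16 × 819 = 13104
  O-H: 20 × 458 = 9160
  Σ(formed) = 22264 kJ
ΔH = Σ(broken) − Σ(formed) = 16473 − 22264 = −5791 kJ

ΔH ≈ −5791 kJ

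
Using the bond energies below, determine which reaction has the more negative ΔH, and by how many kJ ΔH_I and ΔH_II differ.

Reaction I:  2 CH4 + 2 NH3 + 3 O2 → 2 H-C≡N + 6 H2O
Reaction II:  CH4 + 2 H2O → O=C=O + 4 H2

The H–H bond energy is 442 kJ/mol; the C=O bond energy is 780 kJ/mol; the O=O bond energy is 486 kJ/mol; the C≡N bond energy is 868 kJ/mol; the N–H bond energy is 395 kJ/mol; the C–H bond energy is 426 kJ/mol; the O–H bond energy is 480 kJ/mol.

Reaction I:
  Bonds broken (reactants):
    C–H: 8 × 426 = 3408
    N–H: 6 × 395 = 2370
    O=O: 3 × 486 = 1458
    Σ(broken) = 7236 kJ
  Bonds formed (products):
    C≡N: 2 × 868 = 1736
    C–H: 2 × 426 = 852
    O–H: 12 × 480 = 5760
    Σ(formed) = 8348 kJ
  ΔH_I = 7236 − 8348 = −1112 kJ
Reaction II:
  Bonds broken (reactants):
    C–H: 4 × 426 = 1704
    O–H: 4 × 480 = 1920
    Σ(broken) = 3624 kJ
  Bonds formed (products):
    C=O: 2 × 780 = 1560
    H–H: 4 × 442 = 1768
    Σ(formed) = 3328 kJ
  ΔH_II = 3624 − 3328 = +296 kJ
ΔH_I − ΔH_II = −1408 kJ, so reaction I has the more negative ΔH; |ΔH_I − ΔH_II| = 1408 kJ.

Reaction I, by 1408 kJ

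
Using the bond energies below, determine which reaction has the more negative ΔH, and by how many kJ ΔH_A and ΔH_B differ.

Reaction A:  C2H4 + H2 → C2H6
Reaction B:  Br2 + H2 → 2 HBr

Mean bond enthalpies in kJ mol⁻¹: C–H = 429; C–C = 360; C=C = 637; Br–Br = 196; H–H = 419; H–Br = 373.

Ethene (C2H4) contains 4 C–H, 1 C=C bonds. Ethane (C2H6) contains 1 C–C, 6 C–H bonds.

Reaction A, by 31 kJ

Reaction A:
  Bonds broken (reactants):
    C–H: 4 × 429 = 1716
    C=C: 1 × 637 = 637
    H–H: 1 × 419 = 419
    Σ(broken) = 2772 kJ
  Bonds formed (products):
    C–C: 1 × 360 = 360
    C–H: 6 × 429 = 2574
    Σ(formed) = 2934 kJ
  ΔH_A = 2772 − 2934 = −162 kJ
Reaction B:
  Bonds broken (reactants):
    Br–Br: 1 × 196 = 196
    H–H: 1 × 419 = 419
    Σ(broken) = 615 kJ
  Bonds formed (products):
    H–Br: 2 × 373 = 746
    Σ(formed) = 746 kJ
  ΔH_B = 615 − 746 = −131 kJ
ΔH_A − ΔH_B = −31 kJ, so reaction A has the more negative ΔH; |ΔH_A − ΔH_B| = 31 kJ.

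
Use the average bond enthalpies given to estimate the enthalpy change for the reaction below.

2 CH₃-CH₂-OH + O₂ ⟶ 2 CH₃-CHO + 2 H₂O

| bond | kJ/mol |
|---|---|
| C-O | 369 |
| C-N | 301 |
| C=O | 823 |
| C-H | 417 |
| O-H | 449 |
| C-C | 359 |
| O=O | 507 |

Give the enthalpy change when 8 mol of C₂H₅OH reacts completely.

Bonds broken (reactants):
  C-C: 2 × 359 = 718
  C-H: 10 × 417 = 4170
  C-O: 2 × 369 = 738
  O-H: 2 × 449 = 898
  O=O: 1 × 507 = 507
  Σ(broken) = 7031 kJ
Bonds formed (products):
  C-C: 2 × 359 = 718
  C-H: 8 × 417 = 3336
  C=O: 2 × 823 = 1646
  O-H: 4 × 449 = 1796
  Σ(formed) = 7496 kJ
ΔH = Σ(broken) − Σ(formed) = 7031 − 7496 = −465 kJ
For 4× the reaction as written: 4 × (−465) = −1860 kJ

ΔH = −1860 kJ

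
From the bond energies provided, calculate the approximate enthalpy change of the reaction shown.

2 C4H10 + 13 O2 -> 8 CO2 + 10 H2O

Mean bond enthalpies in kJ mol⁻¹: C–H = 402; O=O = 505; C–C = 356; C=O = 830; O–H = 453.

ΔH ≈ −5599 kJ

Bonds broken (reactants):
  C–C: 6 × 356 = 2136
  C–H: 20 × 402 = 8040
  O=O: 13 × 505 = 6565
  Σ(broken) = 16741 kJ
Bonds formed (products):
  C=O: 16 × 830 = 13280
  O–H: 20 × 453 = 9060
  Σ(formed) = 22340 kJ
ΔH = Σ(broken) − Σ(formed) = 16741 − 22340 = −5599 kJ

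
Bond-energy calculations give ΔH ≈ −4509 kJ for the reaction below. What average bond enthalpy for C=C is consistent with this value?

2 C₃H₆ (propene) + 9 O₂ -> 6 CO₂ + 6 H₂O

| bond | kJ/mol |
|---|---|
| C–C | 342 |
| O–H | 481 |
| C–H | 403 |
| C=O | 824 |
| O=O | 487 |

D(C=C) ≈ 624 kJ/mol

Let D be the C=C bond energy.
Σ(broken) = 2×342 + 12×403 + 2×D + 9×487 = 9903 + 2D
Σ(formed) = 12×824 + 12×481 = 15660
ΔH = Σ(broken) − Σ(formed) = (9903 + 2D) − (15660) = −5757 + 2D
Setting this equal to −4509 kJ gives 2D = 1248, so D = 624 kJ/mol.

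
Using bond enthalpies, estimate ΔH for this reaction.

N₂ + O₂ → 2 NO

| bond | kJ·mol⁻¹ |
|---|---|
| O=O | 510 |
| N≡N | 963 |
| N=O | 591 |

ΔH ≈ +291 kJ

Bonds broken (reactants):
  N≡N: 1 × 963 = 963
  O=O: 1 × 510 = 510
  Σ(broken) = 1473 kJ
Bonds formed (products):
  N=O: 2 × 591 = 1182
  Σ(formed) = 1182 kJ
ΔH = Σ(broken) − Σ(formed) = 1473 − 1182 = +291 kJ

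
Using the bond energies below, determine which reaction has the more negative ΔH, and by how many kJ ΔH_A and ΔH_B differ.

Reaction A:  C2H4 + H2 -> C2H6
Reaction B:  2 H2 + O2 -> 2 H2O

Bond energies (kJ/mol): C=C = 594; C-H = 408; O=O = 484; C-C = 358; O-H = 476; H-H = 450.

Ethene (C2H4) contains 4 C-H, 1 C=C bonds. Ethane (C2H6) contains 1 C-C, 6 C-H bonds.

Reaction B, by 390 kJ

Reaction A:
  Bonds broken (reactants):
    C-H: 4 × 408 = 1632
    C=C: 1 × 594 = 594
    H-H: 1 × 450 = 450
    Σ(broken) = 2676 kJ
  Bonds formed (products):
    C-C: 1 × 358 = 358
    C-H: 6 × 408 = 2448
    Σ(formed) = 2806 kJ
  ΔH_A = 2676 − 2806 = −130 kJ
Reaction B:
  Bonds broken (reactants):
    H-H: 2 × 450 = 900
    O=O: 1 × 484 = 484
    Σ(broken) = 1384 kJ
  Bonds formed (products):
    O-H: 4 × 476 = 1904
    Σ(formed) = 1904 kJ
  ΔH_B = 1384 − 1904 = −520 kJ
ΔH_A − ΔH_B = +390 kJ, so reaction B has the more negative ΔH; |ΔH_A − ΔH_B| = 390 kJ.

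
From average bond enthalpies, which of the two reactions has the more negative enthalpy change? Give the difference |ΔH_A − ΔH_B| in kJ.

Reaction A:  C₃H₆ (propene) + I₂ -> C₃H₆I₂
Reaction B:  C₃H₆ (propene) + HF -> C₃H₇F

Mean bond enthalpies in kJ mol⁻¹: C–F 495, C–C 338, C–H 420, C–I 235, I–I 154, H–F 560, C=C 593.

Reaction A:
  Bonds broken (reactants):
    C–C: 1 × 338 = 338
    C–H: 6 × 420 = 2520
    C=C: 1 × 593 = 593
    I–I: 1 × 154 = 154
    Σ(broken) = 3605 kJ
  Bonds formed (products):
    C–C: 2 × 338 = 676
    C–H: 6 × 420 = 2520
    C–I: 2 × 235 = 470
    Σ(formed) = 3666 kJ
  ΔH_A = 3605 − 3666 = −61 kJ
Reaction B:
  Bonds broken (reactants):
    C–C: 1 × 338 = 338
    C–H: 6 × 420 = 2520
    C=C: 1 × 593 = 593
    H–F: 1 × 560 = 560
    Σ(broken) = 4011 kJ
  Bonds formed (products):
    C–C: 2 × 338 = 676
    C–F: 1 × 495 = 495
    C–H: 7 × 420 = 2940
    Σ(formed) = 4111 kJ
  ΔH_B = 4011 − 4111 = −100 kJ
ΔH_A − ΔH_B = +39 kJ, so reaction B has the more negative ΔH; |ΔH_A − ΔH_B| = 39 kJ.

Reaction B, by 39 kJ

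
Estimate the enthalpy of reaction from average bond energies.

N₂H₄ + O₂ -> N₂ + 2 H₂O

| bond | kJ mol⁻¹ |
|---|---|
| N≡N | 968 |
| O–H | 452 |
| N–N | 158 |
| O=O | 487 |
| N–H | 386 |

ΔH ≈ −587 kJ

Bonds broken (reactants):
  N–H: 4 × 386 = 1544
  N–N: 1 × 158 = 158
  O=O: 1 × 487 = 487
  Σ(broken) = 2189 kJ
Bonds formed (products):
  N≡N: 1 × 968 = 968
  O–H: 4 × 452 = 1808
  Σ(formed) = 2776 kJ
ΔH = Σ(broken) − Σ(formed) = 2189 − 2776 = −587 kJ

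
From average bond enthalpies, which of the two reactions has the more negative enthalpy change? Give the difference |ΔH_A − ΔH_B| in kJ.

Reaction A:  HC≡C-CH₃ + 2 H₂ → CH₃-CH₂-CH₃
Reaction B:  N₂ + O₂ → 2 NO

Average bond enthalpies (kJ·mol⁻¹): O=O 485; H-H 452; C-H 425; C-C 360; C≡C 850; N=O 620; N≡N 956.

Reaction A, by 507 kJ

Reaction A:
  Bonds broken (reactants):
    C≡C: 1 × 850 = 850
    C-C: 1 × 360 = 360
    C-H: 4 × 425 = 1700
    H-H: 2 × 452 = 904
    Σ(broken) = 3814 kJ
  Bonds formed (products):
    C-C: 2 × 360 = 720
    C-H: 8 × 425 = 3400
    Σ(formed) = 4120 kJ
  ΔH_A = 3814 − 4120 = −306 kJ
Reaction B:
  Bonds broken (reactants):
    N≡N: 1 × 956 = 956
    O=O: 1 × 485 = 485
    Σ(broken) = 1441 kJ
  Bonds formed (products):
    N=O: 2 × 620 = 1240
    Σ(formed) = 1240 kJ
  ΔH_B = 1441 − 1240 = +201 kJ
ΔH_A − ΔH_B = −507 kJ, so reaction A has the more negative ΔH; |ΔH_A − ΔH_B| = 507 kJ.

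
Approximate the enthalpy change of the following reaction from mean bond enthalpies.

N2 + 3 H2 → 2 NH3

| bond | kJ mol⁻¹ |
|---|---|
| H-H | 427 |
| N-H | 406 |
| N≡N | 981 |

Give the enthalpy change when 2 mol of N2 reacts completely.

ΔH = −348 kJ

Bonds broken (reactants):
  H-H: 3 × 427 = 1281
  N≡N: 1 × 981 = 981
  Σ(broken) = 2262 kJ
Bonds formed (products):
  N-H: 6 × 406 = 2436
  Σ(formed) = 2436 kJ
ΔH = Σ(broken) − Σ(formed) = 2262 − 2436 = −174 kJ
For 2× the reaction as written: 2 × (−174) = −348 kJ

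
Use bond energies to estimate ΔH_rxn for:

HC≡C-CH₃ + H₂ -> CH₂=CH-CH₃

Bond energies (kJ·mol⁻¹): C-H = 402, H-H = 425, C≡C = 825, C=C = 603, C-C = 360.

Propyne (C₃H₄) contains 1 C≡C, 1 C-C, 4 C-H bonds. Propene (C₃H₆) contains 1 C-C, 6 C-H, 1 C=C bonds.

ΔH ≈ −157 kJ

Bonds broken (reactants):
  C≡C: 1 × 825 = 825
  C-C: 1 × 360 = 360
  C-H: 4 × 402 = 1608
  H-H: 1 × 425 = 425
  Σ(broken) = 3218 kJ
Bonds formed (products):
  C-C: 1 × 360 = 360
  C-H: 6 × 402 = 2412
  C=C: 1 × 603 = 603
  Σ(formed) = 3375 kJ
ΔH = Σ(broken) − Σ(formed) = 3218 − 3375 = −157 kJ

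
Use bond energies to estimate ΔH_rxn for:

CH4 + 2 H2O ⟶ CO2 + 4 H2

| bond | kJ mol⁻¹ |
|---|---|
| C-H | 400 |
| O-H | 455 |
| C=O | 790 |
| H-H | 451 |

Bonds broken (reactants):
  C-H: 4 × 400 = 1600
  O-H: 4 × 455 = 1820
  Σ(broken) = 3420 kJ
Bonds formed (products):
  C=O: 2 × 790 = 1580
  H-H: 4 × 451 = 1804
  Σ(formed) = 3384 kJ
ΔH = Σ(broken) − Σ(formed) = 3420 − 3384 = +36 kJ

ΔH ≈ +36 kJ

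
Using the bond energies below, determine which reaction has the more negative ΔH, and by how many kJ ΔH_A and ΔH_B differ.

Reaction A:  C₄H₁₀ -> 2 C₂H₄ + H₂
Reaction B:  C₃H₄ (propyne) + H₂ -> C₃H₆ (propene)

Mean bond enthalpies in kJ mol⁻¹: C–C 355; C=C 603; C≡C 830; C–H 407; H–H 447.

Reaction B, by 366 kJ

Reaction A:
  Bonds broken (reactants):
    C–C: 3 × 355 = 1065
    C–H: 10 × 407 = 4070
    Σ(broken) = 5135 kJ
  Bonds formed (products):
    C–H: 8 × 407 = 3256
    C=C: 2 × 603 = 1206
    H–H: 1 × 447 = 447
    Σ(formed) = 4909 kJ
  ΔH_A = 5135 − 4909 = +226 kJ
Reaction B:
  Bonds broken (reactants):
    C≡C: 1 × 830 = 830
    C–C: 1 × 355 = 355
    C–H: 4 × 407 = 1628
    H–H: 1 × 447 = 447
    Σ(broken) = 3260 kJ
  Bonds formed (products):
    C–C: 1 × 355 = 355
    C–H: 6 × 407 = 2442
    C=C: 1 × 603 = 603
    Σ(formed) = 3400 kJ
  ΔH_B = 3260 − 3400 = −140 kJ
ΔH_A − ΔH_B = +366 kJ, so reaction B has the more negative ΔH; |ΔH_A − ΔH_B| = 366 kJ.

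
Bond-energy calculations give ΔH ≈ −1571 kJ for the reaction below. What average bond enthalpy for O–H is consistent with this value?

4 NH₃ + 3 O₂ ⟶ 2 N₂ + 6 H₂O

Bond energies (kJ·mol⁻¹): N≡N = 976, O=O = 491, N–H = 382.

D(O–H) ≈ 473 kJ/mol

Let D be the O–H bond energy.
Σ(broken) = 12×382 + 3×491 = 6057
Σ(formed) = 2×976 + 12×D = 1952 + 12D
ΔH = Σ(broken) − Σ(formed) = (6057) − (1952 + 12D) = +4105 − 12D
Setting this equal to −1571 kJ gives 12D = 5676, so D = 473 kJ/mol.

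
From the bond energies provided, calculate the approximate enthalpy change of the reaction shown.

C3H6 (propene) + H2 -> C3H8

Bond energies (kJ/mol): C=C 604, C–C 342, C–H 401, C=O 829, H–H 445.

ΔH ≈ −95 kJ

Bonds broken (reactants):
  C–C: 1 × 342 = 342
  C–H: 6 × 401 = 2406
  C=C: 1 × 604 = 604
  H–H: 1 × 445 = 445
  Σ(broken) = 3797 kJ
Bonds formed (products):
  C–C: 2 × 342 = 684
  C–H: 8 × 401 = 3208
  Σ(formed) = 3892 kJ
ΔH = Σ(broken) − Σ(formed) = 3797 − 3892 = −95 kJ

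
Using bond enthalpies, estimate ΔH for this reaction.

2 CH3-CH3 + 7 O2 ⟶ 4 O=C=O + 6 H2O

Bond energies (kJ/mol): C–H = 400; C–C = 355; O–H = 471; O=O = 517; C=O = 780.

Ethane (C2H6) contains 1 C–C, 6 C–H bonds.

Bonds broken (reactants):
  C–C: 2 × 355 = 710
  C–H: 12 × 400 = 4800
  O=O: 7 × 517 = 3619
  Σ(broken) = 9129 kJ
Bonds formed (products):
  C=O: 8 × 780 = 6240
  O–H: 12 × 471 = 5652
  Σ(formed) = 11892 kJ
ΔH = Σ(broken) − Σ(formed) = 9129 − 11892 = −2763 kJ

ΔH ≈ −2763 kJ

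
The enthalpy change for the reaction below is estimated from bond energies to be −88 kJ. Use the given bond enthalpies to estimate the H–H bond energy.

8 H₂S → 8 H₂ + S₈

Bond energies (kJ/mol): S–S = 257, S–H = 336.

D(H–H) ≈ 426 kJ/mol

Let D be the H–H bond energy.
Σ(broken) = 16×336 = 5376
Σ(formed) = 8×D + 8×257 = 2056 + 8D
ΔH = Σ(broken) − Σ(formed) = (5376) − (2056 + 8D) = +3320 − 8D
Setting this equal to −88 kJ gives 8D = 3408, so D = 426 kJ/mol.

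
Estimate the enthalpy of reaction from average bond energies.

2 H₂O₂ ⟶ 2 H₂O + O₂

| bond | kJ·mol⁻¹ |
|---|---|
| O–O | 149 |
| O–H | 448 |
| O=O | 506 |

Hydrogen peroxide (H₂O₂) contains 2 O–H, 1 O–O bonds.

ΔH ≈ −208 kJ

Bonds broken (reactants):
  O–H: 4 × 448 = 1792
  O–O: 2 × 149 = 298
  Σ(broken) = 2090 kJ
Bonds formed (products):
  O–H: 4 × 448 = 1792
  O=O: 1 × 506 = 506
  Σ(formed) = 2298 kJ
ΔH = Σ(broken) − Σ(formed) = 2090 − 2298 = −208 kJ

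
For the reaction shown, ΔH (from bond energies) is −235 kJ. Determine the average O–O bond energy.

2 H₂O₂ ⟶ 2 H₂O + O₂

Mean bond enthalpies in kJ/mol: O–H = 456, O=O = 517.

Let D be the O–O bond energy.
Σ(broken) = 4×456 + 2×D = 1824 + 2D
Σ(formed) = 4×456 + 1×517 = 2341
ΔH = Σ(broken) − Σ(formed) = (1824 + 2D) − (2341) = −517 + 2D
Setting this equal to −235 kJ gives 2D = 282, so D = 141 kJ/mol.

D(O–O) ≈ 141 kJ/mol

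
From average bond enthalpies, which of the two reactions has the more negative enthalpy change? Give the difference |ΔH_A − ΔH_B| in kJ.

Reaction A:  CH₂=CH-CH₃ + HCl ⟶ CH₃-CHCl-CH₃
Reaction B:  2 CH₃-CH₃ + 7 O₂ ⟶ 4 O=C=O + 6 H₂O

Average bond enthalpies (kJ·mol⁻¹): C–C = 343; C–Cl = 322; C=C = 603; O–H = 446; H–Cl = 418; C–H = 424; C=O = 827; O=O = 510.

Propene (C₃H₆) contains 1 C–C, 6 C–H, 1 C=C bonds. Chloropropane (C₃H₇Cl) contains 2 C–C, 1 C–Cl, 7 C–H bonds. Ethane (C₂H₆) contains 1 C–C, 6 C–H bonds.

Reaction A:
  Bonds broken (reactants):
    C–C: 1 × 343 = 343
    C–H: 6 × 424 = 2544
    C=C: 1 × 603 = 603
    H–Cl: 1 × 418 = 418
    Σ(broken) = 3908 kJ
  Bonds formed (products):
    C–C: 2 × 343 = 686
    C–Cl: 1 × 322 = 322
    C–H: 7 × 424 = 2968
    Σ(formed) = 3976 kJ
  ΔH_A = 3908 − 3976 = −68 kJ
Reaction B:
  Bonds broken (reactants):
    C–C: 2 × 343 = 686
    C–H: 12 × 424 = 5088
    O=O: 7 × 510 = 3570
    Σ(broken) = 9344 kJ
  Bonds formed (products):
    C=O: 8 × 827 = 6616
    O–H: 12 × 446 = 5352
    Σ(formed) = 11968 kJ
  ΔH_B = 9344 − 11968 = −2624 kJ
ΔH_A − ΔH_B = +2556 kJ, so reaction B has the more negative ΔH; |ΔH_A − ΔH_B| = 2556 kJ.

Reaction B, by 2556 kJ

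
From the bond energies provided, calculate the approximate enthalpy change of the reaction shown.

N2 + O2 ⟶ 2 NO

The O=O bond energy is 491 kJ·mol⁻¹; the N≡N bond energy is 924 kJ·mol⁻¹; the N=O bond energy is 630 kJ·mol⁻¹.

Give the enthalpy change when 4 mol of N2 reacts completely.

ΔH = +620 kJ

Bonds broken (reactants):
  N≡N: 1 × 924 = 924
  O=O: 1 × 491 = 491
  Σ(broken) = 1415 kJ
Bonds formed (products):
  N=O: 2 × 630 = 1260
  Σ(formed) = 1260 kJ
ΔH = Σ(broken) − Σ(formed) = 1415 − 1260 = +155 kJ
For 4× the reaction as written: 4 × (+155) = +620 kJ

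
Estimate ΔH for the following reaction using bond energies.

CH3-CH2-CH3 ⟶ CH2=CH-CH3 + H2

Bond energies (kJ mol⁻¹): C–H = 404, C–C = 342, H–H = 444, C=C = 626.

ΔH ≈ +80 kJ

Bonds broken (reactants):
  C–C: 2 × 342 = 684
  C–H: 8 × 404 = 3232
  Σ(broken) = 3916 kJ
Bonds formed (products):
  C–C: 1 × 342 = 342
  C–H: 6 × 404 = 2424
  C=C: 1 × 626 = 626
  H–H: 1 × 444 = 444
  Σ(formed) = 3836 kJ
ΔH = Σ(broken) − Σ(formed) = 3916 − 3836 = +80 kJ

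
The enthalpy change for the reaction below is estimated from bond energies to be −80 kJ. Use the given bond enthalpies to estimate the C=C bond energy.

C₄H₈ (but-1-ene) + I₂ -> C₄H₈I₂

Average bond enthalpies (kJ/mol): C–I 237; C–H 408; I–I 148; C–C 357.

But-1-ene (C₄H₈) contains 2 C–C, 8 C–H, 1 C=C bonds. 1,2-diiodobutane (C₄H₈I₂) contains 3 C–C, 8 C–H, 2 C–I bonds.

D(C=C) ≈ 603 kJ/mol

Let D be the C=C bond energy.
Σ(broken) = 2×357 + 8×408 + 1×D + 1×148 = 4126 + D
Σ(formed) = 3×357 + 8×408 + 2×237 = 4809
ΔH = Σ(broken) − Σ(formed) = (4126 + D) − (4809) = −683 + D
Setting this equal to −80 kJ gives D = 603 kJ/mol.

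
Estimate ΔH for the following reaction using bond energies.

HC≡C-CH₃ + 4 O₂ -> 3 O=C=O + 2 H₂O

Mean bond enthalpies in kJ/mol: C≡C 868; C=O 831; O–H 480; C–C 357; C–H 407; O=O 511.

Bonds broken (reactants):
  C≡C: 1 × 868 = 868
  C–C: 1 × 357 = 357
  C–H: 4 × 407 = 1628
  O=O: 4 × 511 = 2044
  Σ(broken) = 4897 kJ
Bonds formed (products):
  C=O: 6 × 831 = 4986
  O–H: 4 × 480 = 1920
  Σ(formed) = 6906 kJ
ΔH = Σ(broken) − Σ(formed) = 4897 − 6906 = −2009 kJ

ΔH ≈ −2009 kJ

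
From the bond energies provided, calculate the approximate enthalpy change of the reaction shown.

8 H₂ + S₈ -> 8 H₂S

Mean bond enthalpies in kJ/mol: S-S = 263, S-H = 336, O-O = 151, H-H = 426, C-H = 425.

ΔH ≈ +136 kJ

Bonds broken (reactants):
  H-H: 8 × 426 = 3408
  S-S: 8 × 263 = 2104
  Σ(broken) = 5512 kJ
Bonds formed (products):
  S-H: 16 × 336 = 5376
  Σ(formed) = 5376 kJ
ΔH = Σ(broken) − Σ(formed) = 5512 − 5376 = +136 kJ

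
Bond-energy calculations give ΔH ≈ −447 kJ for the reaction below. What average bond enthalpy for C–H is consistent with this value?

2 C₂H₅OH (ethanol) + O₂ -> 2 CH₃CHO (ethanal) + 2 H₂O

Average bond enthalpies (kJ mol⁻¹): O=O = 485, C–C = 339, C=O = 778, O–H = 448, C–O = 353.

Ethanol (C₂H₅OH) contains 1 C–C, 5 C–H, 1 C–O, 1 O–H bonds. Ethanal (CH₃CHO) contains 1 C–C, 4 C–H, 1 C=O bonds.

D(C–H) ≈ 407 kJ/mol

Let D be the C–H bond energy.
Σ(broken) = 2×339 + 10×D + 2×353 + 2×448 + 1×485 = 2765 + 10D
Σ(formed) = 2×339 + 8×D + 2×778 + 4×448 = 4026 + 8D
ΔH = Σ(broken) − Σ(formed) = (2765 + 10D) − (4026 + 8D) = −1261 + 2D
Setting this equal to −447 kJ gives 2D = 814, so D = 407 kJ/mol.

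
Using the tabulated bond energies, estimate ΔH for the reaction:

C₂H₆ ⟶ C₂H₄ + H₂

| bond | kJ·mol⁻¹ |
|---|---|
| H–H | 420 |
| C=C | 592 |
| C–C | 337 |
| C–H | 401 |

ΔH ≈ +127 kJ

Bonds broken (reactants):
  C–C: 1 × 337 = 337
  C–H: 6 × 401 = 2406
  Σ(broken) = 2743 kJ
Bonds formed (products):
  C–H: 4 × 401 = 1604
  C=C: 1 × 592 = 592
  H–H: 1 × 420 = 420
  Σ(formed) = 2616 kJ
ΔH = Σ(broken) − Σ(formed) = 2743 − 2616 = +127 kJ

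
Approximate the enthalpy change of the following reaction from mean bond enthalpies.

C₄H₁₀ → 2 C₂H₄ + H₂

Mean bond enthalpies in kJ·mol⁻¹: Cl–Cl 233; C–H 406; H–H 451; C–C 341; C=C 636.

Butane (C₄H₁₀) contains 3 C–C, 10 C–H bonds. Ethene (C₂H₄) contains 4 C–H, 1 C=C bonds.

Bonds broken (reactants):
  C–C: 3 × 341 = 1023
  C–H: 10 × 406 = 4060
  Σ(broken) = 5083 kJ
Bonds formed (products):
  C–H: 8 × 406 = 3248
  C=C: 2 × 636 = 1272
  H–H: 1 × 451 = 451
  Σ(formed) = 4971 kJ
ΔH = Σ(broken) − Σ(formed) = 5083 − 4971 = +112 kJ

ΔH ≈ +112 kJ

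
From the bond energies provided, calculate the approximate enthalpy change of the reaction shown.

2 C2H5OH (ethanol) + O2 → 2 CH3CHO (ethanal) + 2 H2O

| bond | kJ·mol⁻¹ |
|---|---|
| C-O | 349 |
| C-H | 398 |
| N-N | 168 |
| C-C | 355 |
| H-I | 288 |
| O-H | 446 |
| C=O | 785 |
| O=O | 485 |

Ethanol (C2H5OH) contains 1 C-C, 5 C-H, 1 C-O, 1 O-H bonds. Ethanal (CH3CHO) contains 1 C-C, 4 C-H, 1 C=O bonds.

Bonds broken (reactants):
  C-C: 2 × 355 = 710
  C-H: 10 × 398 = 3980
  C-O: 2 × 349 = 698
  O-H: 2 × 446 = 892
  O=O: 1 × 485 = 485
  Σ(broken) = 6765 kJ
Bonds formed (products):
  C-C: 2 × 355 = 710
  C-H: 8 × 398 = 3184
  C=O: 2 × 785 = 1570
  O-H: 4 × 446 = 1784
  Σ(formed) = 7248 kJ
ΔH = Σ(broken) − Σ(formed) = 6765 − 7248 = −483 kJ

ΔH ≈ −483 kJ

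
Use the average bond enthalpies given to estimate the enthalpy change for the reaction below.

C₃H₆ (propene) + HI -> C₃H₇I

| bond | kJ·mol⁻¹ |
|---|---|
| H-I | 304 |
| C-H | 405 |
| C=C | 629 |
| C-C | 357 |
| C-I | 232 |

ΔH ≈ −61 kJ

Bonds broken (reactants):
  C-C: 1 × 357 = 357
  C-H: 6 × 405 = 2430
  C=C: 1 × 629 = 629
  H-I: 1 × 304 = 304
  Σ(broken) = 3720 kJ
Bonds formed (products):
  C-C: 2 × 357 = 714
  C-H: 7 × 405 = 2835
  C-I: 1 × 232 = 232
  Σ(formed) = 3781 kJ
ΔH = Σ(broken) − Σ(formed) = 3720 − 3781 = −61 kJ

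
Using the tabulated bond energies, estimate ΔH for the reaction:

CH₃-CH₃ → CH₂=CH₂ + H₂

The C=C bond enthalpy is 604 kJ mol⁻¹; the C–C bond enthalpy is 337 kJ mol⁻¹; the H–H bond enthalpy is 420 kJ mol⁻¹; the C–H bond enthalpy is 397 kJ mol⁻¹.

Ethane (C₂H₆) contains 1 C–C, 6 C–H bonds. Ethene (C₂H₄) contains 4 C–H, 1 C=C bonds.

ΔH ≈ +107 kJ

Bonds broken (reactants):
  C–C: 1 × 337 = 337
  C–H: 6 × 397 = 2382
  Σ(broken) = 2719 kJ
Bonds formed (products):
  C–H: 4 × 397 = 1588
  C=C: 1 × 604 = 604
  H–H: 1 × 420 = 420
  Σ(formed) = 2612 kJ
ΔH = Σ(broken) − Σ(formed) = 2719 − 2612 = +107 kJ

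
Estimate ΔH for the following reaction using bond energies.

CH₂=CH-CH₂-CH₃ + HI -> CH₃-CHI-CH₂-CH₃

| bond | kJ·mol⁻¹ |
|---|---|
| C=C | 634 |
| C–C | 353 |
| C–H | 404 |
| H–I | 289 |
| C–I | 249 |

Bonds broken (reactants):
  C–C: 2 × 353 = 706
  C–H: 8 × 404 = 3232
  C=C: 1 × 634 = 634
  H–I: 1 × 289 = 289
  Σ(broken) = 4861 kJ
Bonds formed (products):
  C–C: 3 × 353 = 1059
  C–H: 9 × 404 = 3636
  C–I: 1 × 249 = 249
  Σ(formed) = 4944 kJ
ΔH = Σ(broken) − Σ(formed) = 4861 − 4944 = −83 kJ

ΔH ≈ −83 kJ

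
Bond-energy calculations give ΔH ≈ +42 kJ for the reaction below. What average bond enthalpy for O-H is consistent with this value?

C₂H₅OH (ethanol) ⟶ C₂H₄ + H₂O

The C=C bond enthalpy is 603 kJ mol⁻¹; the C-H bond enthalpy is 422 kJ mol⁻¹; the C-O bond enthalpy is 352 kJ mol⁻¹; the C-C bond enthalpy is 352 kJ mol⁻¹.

Let D be the O-H bond energy.
Σ(broken) = 1×352 + 5×422 + 1×352 + 1×D = 2814 + D
Σ(formed) = 4×422 + 1×603 + 2×D = 2291 + 2D
ΔH = Σ(broken) − Σ(formed) = (2814 + D) − (2291 + 2D) = +523 − D
Setting this equal to +42 kJ gives D = 481 kJ/mol.

D(O-H) ≈ 481 kJ/mol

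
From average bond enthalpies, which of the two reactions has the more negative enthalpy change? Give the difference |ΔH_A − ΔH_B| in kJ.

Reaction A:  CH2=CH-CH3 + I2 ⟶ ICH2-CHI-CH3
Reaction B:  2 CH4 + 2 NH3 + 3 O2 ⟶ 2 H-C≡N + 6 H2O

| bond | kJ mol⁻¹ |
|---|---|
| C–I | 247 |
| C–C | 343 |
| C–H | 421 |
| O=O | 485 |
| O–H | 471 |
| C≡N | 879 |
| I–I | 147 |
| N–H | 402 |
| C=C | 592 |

Reaction B, by 919 kJ

Reaction A:
  Bonds broken (reactants):
    C–C: 1 × 343 = 343
    C–H: 6 × 421 = 2526
    C=C: 1 × 592 = 592
    I–I: 1 × 147 = 147
    Σ(broken) = 3608 kJ
  Bonds formed (products):
    C–C: 2 × 343 = 686
    C–H: 6 × 421 = 2526
    C–I: 2 × 247 = 494
    Σ(formed) = 3706 kJ
  ΔH_A = 3608 − 3706 = −98 kJ
Reaction B:
  Bonds broken (reactants):
    C–H: 8 × 421 = 3368
    N–H: 6 × 402 = 2412
    O=O: 3 × 485 = 1455
    Σ(broken) = 7235 kJ
  Bonds formed (products):
    C≡N: 2 × 879 = 1758
    C–H: 2 × 421 = 842
    O–H: 12 × 471 = 5652
    Σ(formed) = 8252 kJ
  ΔH_B = 7235 − 8252 = −1017 kJ
ΔH_A − ΔH_B = +919 kJ, so reaction B has the more negative ΔH; |ΔH_A − ΔH_B| = 919 kJ.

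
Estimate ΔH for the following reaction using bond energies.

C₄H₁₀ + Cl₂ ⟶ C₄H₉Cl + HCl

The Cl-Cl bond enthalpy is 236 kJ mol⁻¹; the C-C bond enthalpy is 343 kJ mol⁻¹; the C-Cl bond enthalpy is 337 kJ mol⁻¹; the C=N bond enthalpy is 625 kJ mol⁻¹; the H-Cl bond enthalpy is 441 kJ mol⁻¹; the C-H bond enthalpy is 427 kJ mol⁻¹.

ΔH ≈ −115 kJ

Bonds broken (reactants):
  C-C: 3 × 343 = 1029
  C-H: 10 × 427 = 4270
  Cl-Cl: 1 × 236 = 236
  Σ(broken) = 5535 kJ
Bonds formed (products):
  C-C: 3 × 343 = 1029
  C-Cl: 1 × 337 = 337
  C-H: 9 × 427 = 3843
  H-Cl: 1 × 441 = 441
  Σ(formed) = 5650 kJ
ΔH = Σ(broken) − Σ(formed) = 5535 − 5650 = −115 kJ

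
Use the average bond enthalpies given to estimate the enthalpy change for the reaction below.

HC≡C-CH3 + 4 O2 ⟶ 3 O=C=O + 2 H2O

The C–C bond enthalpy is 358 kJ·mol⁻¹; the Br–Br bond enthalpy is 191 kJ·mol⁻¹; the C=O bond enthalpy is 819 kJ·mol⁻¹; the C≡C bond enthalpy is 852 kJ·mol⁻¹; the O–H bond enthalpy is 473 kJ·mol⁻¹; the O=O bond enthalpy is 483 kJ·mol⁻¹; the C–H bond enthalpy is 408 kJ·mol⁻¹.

Bonds broken (reactants):
  C≡C: 1 × 852 = 852
  C–C: 1 × 358 = 358
  C–H: 4 × 408 = 1632
  O=O: 4 × 483 = 1932
  Σ(broken) = 4774 kJ
Bonds formed (products):
  C=O: 6 × 819 = 4914
  O–H: 4 × 473 = 1892
  Σ(formed) = 6806 kJ
ΔH = Σ(broken) − Σ(formed) = 4774 − 6806 = −2032 kJ

ΔH ≈ −2032 kJ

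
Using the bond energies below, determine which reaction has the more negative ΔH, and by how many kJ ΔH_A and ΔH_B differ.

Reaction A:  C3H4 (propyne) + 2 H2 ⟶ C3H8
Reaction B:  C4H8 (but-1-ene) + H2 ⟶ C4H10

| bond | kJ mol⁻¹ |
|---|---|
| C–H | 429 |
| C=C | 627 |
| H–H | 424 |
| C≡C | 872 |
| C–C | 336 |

Reaction A, by 189 kJ

Reaction A:
  Bonds broken (reactants):
    C≡C: 1 × 872 = 872
    C–C: 1 × 336 = 336
    C–H: 4 × 429 = 1716
    H–H: 2 × 424 = 848
    Σ(broken) = 3772 kJ
  Bonds formed (products):
    C–C: 2 × 336 = 672
    C–H: 8 × 429 = 3432
    Σ(formed) = 4104 kJ
  ΔH_A = 3772 − 4104 = −332 kJ
Reaction B:
  Bonds broken (reactants):
    C–C: 2 × 336 = 672
    C–H: 8 × 429 = 3432
    C=C: 1 × 627 = 627
    H–H: 1 × 424 = 424
    Σ(broken) = 5155 kJ
  Bonds formed (products):
    C–C: 3 × 336 = 1008
    C–H: 10 × 429 = 4290
    Σ(formed) = 5298 kJ
  ΔH_B = 5155 − 5298 = −143 kJ
ΔH_A − ΔH_B = −189 kJ, so reaction A has the more negative ΔH; |ΔH_A − ΔH_B| = 189 kJ.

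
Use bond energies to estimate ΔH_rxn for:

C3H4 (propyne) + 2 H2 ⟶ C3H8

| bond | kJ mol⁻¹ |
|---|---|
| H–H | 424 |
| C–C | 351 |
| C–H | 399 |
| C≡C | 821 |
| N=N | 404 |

Bonds broken (reactants):
  C≡C: 1 × 821 = 821
  C–C: 1 × 351 = 351
  C–H: 4 × 399 = 1596
  H–H: 2 × 424 = 848
  Σ(broken) = 3616 kJ
Bonds formed (products):
  C–C: 2 × 351 = 702
  C–H: 8 × 399 = 3192
  Σ(formed) = 3894 kJ
ΔH = Σ(broken) − Σ(formed) = 3616 − 3894 = −278 kJ

ΔH ≈ −278 kJ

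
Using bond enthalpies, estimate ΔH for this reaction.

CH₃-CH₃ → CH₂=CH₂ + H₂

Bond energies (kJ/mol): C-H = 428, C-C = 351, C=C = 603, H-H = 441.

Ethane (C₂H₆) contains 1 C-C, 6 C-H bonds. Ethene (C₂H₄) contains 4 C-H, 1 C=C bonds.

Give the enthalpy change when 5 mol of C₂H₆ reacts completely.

Bonds broken (reactants):
  C-C: 1 × 351 = 351
  C-H: 6 × 428 = 2568
  Σ(broken) = 2919 kJ
Bonds formed (products):
  C-H: 4 × 428 = 1712
  C=C: 1 × 603 = 603
  H-H: 1 × 441 = 441
  Σ(formed) = 2756 kJ
ΔH = Σ(broken) − Σ(formed) = 2919 − 2756 = +163 kJ
For 5× the reaction as written: 5 × (+163) = +815 kJ

ΔH = +815 kJ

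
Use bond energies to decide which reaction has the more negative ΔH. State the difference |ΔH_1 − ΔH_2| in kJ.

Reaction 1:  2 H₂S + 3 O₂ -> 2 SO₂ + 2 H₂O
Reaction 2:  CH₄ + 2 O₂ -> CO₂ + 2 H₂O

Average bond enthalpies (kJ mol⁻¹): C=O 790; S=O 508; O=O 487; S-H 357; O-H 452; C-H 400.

Reaction 1:
  Bonds broken (reactants):
    O=O: 3 × 487 = 1461
    S-H: 4 × 357 = 1428
    Σ(broken) = 2889 kJ
  Bonds formed (products):
    O-H: 4 × 452 = 1808
    S=O: 4 × 508 = 2032
    Σ(formed) = 3840 kJ
  ΔH_1 = 2889 − 3840 = −951 kJ
Reaction 2:
  Bonds broken (reactants):
    C-H: 4 × 400 = 1600
    O=O: 2 × 487 = 974
    Σ(broken) = 2574 kJ
  Bonds formed (products):
    C=O: 2 × 790 = 1580
    O-H: 4 × 452 = 1808
    Σ(formed) = 3388 kJ
  ΔH_2 = 2574 − 3388 = −814 kJ
ΔH_1 − ΔH_2 = −137 kJ, so reaction 1 has the more negative ΔH; |ΔH_1 − ΔH_2| = 137 kJ.

Reaction 1, by 137 kJ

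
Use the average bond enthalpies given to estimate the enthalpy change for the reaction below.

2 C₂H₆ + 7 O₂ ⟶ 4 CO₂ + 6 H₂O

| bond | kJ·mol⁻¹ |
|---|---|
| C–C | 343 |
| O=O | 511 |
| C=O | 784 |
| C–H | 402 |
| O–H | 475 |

ΔH ≈ −2885 kJ

Bonds broken (reactants):
  C–C: 2 × 343 = 686
  C–H: 12 × 402 = 4824
  O=O: 7 × 511 = 3577
  Σ(broken) = 9087 kJ
Bonds formed (products):
  C=O: 8 × 784 = 6272
  O–H: 12 × 475 = 5700
  Σ(formed) = 11972 kJ
ΔH = Σ(broken) − Σ(formed) = 9087 − 11972 = −2885 kJ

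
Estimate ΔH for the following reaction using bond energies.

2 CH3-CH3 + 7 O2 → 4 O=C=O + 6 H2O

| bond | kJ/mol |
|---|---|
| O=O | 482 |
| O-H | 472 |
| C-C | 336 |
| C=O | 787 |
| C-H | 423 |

Bonds broken (reactants):
  C-C: 2 × 336 = 672
  C-H: 12 × 423 = 5076
  O=O: 7 × 482 = 3374
  Σ(broken) = 9122 kJ
Bonds formed (products):
  C=O: 8 × 787 = 6296
  O-H: 12 × 472 = 5664
  Σ(formed) = 11960 kJ
ΔH = Σ(broken) − Σ(formed) = 9122 − 11960 = −2838 kJ

ΔH ≈ −2838 kJ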